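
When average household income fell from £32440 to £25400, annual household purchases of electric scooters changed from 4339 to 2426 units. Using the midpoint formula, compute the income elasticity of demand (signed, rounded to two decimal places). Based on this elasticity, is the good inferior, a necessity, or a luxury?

2.32; luxury

%ΔQ = (2426 − 4339)/[( 4339 + 2426)/2] = -1913/3382.5 = -0.565558…
%ΔIncome = (25400 − 32440)/[( 32440 + 25400)/2] = -7040/28920 = -0.243430…
E_income = (-1913/3382.5) / (-7040/28920) = 2.3232…
E_income > 1 ⇒ normal good, luxury.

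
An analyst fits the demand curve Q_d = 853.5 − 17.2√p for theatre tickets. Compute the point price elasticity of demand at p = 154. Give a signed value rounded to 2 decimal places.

dQ_d/dp = −17.2/(2√p) = -0.693008. At p = 154, Q_d = 640.054.
Ed = (dQ_d/dp)·(p/Q_d) = (-0.693008) × (154/640.054) = -0.1667…

-0.17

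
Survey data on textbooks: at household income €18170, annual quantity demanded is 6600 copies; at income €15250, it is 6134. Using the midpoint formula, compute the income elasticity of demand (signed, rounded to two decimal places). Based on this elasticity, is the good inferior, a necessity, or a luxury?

0.42; necessity

%ΔQ = (6134 − 6600)/[( 6600 + 6134)/2] = -466/6367 = -0.073189…
%ΔIncome = (15250 − 18170)/[( 18170 + 15250)/2] = -2920/16710 = -0.174745…
E_income = (-466/6367) / (-2920/16710) = 0.4188…
0 < E_income < 1 ⇒ normal good, necessity.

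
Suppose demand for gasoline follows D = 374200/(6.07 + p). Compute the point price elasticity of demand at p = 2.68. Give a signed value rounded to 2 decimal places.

-0.31

dD/dp = −374200/(6.07 + p)² = -4887.51. At p = 2.68, D = 42765.7.
Ed = (dD/dp)·(p/D) = (-4887.51) × (2.68/42765.7) = -0.3062…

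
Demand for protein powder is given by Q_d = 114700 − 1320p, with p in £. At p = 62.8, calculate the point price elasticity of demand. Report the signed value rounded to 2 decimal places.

dQ_d/dp = −1320. At p = 62.8, Q_d = 114700 − 1320(62.8) = 31804.
Ed = (dQ_d/dp)·(p/Q_d) = −1320 × (62.8/31804) = -2.6064…

-2.61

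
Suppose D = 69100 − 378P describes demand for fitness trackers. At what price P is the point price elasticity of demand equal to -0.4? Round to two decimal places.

Ed = −378P/(69100 − 378P). Set this equal to -0.4:
378P = 0.4·(69100 − 378P) ⇒ 378P(1 + 0.4) = 0.4·69100
P = 0.4·69100 / (378·1.4) = 52.2297…

52.23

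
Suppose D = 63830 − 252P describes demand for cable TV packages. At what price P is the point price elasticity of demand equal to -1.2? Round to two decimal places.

138.16

Ed = −252P/(63830 − 252P). Set this equal to -1.2:
252P = 1.2·(63830 − 252P) ⇒ 252P(1 + 1.2) = 1.2·63830
P = 1.2·63830 / (252·2.2) = 138.1601…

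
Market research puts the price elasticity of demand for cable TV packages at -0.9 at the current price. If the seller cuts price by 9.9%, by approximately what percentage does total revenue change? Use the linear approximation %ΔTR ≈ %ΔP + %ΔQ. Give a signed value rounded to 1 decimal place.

-1.0%

%ΔQ ≈ Ed × %ΔP = (-0.9) × (-9.9%) = +8.9100%
%ΔTR ≈ %ΔP + %ΔQ = (-9.9%) + (+8.9100%) = -0.9900%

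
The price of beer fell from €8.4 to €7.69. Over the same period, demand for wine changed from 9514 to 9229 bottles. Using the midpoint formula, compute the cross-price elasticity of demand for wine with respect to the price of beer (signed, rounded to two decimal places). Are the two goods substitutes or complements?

0.34; substitutes

%ΔQ_{wine} = (9229 − 9514)/avg = -285/9371.5 = -0.030411…
%ΔP_{beer} = (7.69 − 8.4)/avg = -0.71/8.045 = -0.088253…
E_cross = (-285/9371.5) / (-0.71/8.045) = 0.3445…
E_cross > 0 ⇒ the goods are substitutes.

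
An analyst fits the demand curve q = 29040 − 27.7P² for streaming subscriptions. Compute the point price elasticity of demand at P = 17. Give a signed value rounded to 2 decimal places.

-0.76

dq/dP = −2·27.7·P = -941.8. At P = 17, q = 21034.7.
Ed = (dq/dP)·(P/q) = (-941.8) × (17/21034.7) = -0.7611…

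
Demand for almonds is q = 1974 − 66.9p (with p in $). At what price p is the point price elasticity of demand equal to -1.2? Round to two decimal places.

16.09

Ed = −66.9p/(1974 − 66.9p). Set this equal to -1.2:
66.9p = 1.2·(1974 − 66.9p) ⇒ 66.9p(1 + 1.2) = 1.2·1974
p = 1.2·1974 / (66.9·2.2) = 16.0945…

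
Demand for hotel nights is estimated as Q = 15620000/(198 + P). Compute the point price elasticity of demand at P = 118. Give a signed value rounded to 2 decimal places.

dQ/dP = −15620000/(198 + P)² = -156.425. At P = 118, Q = 49430.4.
Ed = (dQ/dP)·(P/Q) = (-156.425) × (118/49430.4) = -0.3734…

-0.37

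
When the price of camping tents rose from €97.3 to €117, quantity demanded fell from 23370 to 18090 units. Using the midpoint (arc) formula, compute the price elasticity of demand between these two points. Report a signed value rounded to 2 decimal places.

%ΔQ = (18090 − 23370) / [(23370 + 18090)/2] = -5280/20730 = -0.254703…
%ΔP = (117 − 97.3) / [(97.3 + 117)/2] = 19.7/107.15 = 0.183854…
Arc Ed = %ΔQ / %ΔP = (-5280/20730) / (19.7/107.15) = -1.3853…

-1.39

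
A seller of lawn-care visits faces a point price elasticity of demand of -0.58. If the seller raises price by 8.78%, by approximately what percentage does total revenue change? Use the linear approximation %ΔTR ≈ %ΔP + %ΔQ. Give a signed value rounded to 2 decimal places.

%ΔQ ≈ Ed × %ΔP = (-0.58) × (+8.78%) = -5.0924%
%ΔTR ≈ %ΔP + %ΔQ = (+8.78%) + (-5.0924%) = +3.6876%

+3.69%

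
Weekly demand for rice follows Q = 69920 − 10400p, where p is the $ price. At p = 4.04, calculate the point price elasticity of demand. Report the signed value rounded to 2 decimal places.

-1.51

dQ/dp = −10400. At p = 4.04, Q = 69920 − 10400(4.04) = 27904.
Ed = (dQ/dp)·(p/Q) = −10400 × (4.04/27904) = -1.5057…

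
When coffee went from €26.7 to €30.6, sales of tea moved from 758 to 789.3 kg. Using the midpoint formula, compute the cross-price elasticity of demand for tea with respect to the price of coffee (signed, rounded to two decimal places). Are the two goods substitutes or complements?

0.30; substitutes

%ΔQ_{tea} = (789.3 − 758)/avg = 31.3/773.65 = 0.040457…
%ΔP_{coffee} = (30.6 − 26.7)/avg = 3.9/28.65 = 0.136125…
E_cross = (31.3/773.65) / (3.9/28.65) = 0.2972…
E_cross > 0 ⇒ the goods are substitutes.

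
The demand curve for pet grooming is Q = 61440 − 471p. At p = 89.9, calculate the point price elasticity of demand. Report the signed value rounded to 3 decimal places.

dQ/dp = −471. At p = 89.9, Q = 61440 − 471(89.9) = 19097.1.
Ed = (dQ/dp)·(p/Q) = −471 × (89.9/19097.1) = -2.21724…

-2.217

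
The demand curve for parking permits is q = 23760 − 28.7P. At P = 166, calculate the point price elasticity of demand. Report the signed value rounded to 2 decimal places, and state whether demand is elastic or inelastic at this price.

-0.25; inelastic

dq/dP = −28.7. At P = 166, q = 23760 − 28.7(166) = 18995.8.
Ed = (dq/dP)·(P/q) = −28.7 × (166/18995.8) = -0.2508…
|Ed| = 0.25 < 1, so demand is inelastic.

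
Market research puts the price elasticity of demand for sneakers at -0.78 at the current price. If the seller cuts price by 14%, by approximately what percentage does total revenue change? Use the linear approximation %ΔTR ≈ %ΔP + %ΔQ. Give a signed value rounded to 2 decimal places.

-3.08%

%ΔQ ≈ Ed × %ΔP = (-0.78) × (-14%) = +10.9200%
%ΔTR ≈ %ΔP + %ΔQ = (-14%) + (+10.9200%) = -3.0800%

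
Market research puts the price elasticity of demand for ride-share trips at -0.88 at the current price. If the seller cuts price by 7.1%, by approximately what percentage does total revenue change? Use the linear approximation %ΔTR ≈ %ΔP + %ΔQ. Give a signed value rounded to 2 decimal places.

%ΔQ ≈ Ed × %ΔP = (-0.88) × (-7.1%) = +6.2480%
%ΔTR ≈ %ΔP + %ΔQ = (-7.1%) + (+6.2480%) = -0.8520%

-0.85%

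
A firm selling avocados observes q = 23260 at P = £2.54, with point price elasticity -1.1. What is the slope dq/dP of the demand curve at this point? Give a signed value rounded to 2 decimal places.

-10073.23

Ed = (dq/dP)·(P/q) ⇒ dq/dP = Ed·q/P = (-1.1)·23260/2.54 = -10073.2283…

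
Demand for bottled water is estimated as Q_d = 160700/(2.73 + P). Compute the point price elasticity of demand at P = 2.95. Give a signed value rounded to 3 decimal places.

dQ_d/dP = −160700/(2.73 + P)² = -4981.03. At P = 2.95, Q_d = 28292.3.
Ed = (dQ_d/dP)·(P/Q_d) = (-4981.03) × (2.95/28292.3) = -0.51936…

-0.519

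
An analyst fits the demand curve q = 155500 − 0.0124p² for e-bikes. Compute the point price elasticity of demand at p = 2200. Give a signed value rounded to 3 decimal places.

-1.257

dq/dp = −2·0.0124·p = -54.56. At p = 2200, q = 95484.
Ed = (dq/dp)·(p/q) = (-54.56) × (2200/95484) = -1.25709…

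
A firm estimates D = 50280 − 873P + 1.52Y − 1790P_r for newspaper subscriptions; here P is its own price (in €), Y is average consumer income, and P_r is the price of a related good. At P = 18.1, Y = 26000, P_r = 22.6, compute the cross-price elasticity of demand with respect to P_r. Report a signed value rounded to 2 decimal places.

At the given values, D = 50280 − 873(18.1) + 1.52(26000) − 1790(22.6) = 33544.7.
∂D/∂P_r = -1790.
E = (-1790) × (22.6/33544.7) = -1.2059…

-1.21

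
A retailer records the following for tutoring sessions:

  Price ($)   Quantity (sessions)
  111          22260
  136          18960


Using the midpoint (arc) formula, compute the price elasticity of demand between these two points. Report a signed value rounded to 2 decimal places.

-0.79

%ΔQ = (18960 − 22260) / [(22260 + 18960)/2] = -3300/20610 = -0.160116…
%ΔP = (136 − 111) / [(111 + 136)/2] = 25/123.5 = 0.202429…
Arc Ed = %ΔQ / %ΔP = (-3300/20610) / (25/123.5) = -0.7909…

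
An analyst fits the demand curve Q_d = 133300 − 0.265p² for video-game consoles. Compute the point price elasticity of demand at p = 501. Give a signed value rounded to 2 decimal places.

-1.99

dQ_d/dp = −2·0.265·p = -265.53. At p = 501, Q_d = 66784.735.
Ed = (dQ_d/dp)·(p/Q_d) = (-265.53) × (501/66784.735) = -1.9919…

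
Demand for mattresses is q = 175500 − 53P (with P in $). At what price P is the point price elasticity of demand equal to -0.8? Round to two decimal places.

Ed = −53P/(175500 − 53P). Set this equal to -0.8:
53P = 0.8·(175500 − 53P) ⇒ 53P(1 + 0.8) = 0.8·175500
P = 0.8·175500 / (53·1.8) = 1471.6981…

1471.70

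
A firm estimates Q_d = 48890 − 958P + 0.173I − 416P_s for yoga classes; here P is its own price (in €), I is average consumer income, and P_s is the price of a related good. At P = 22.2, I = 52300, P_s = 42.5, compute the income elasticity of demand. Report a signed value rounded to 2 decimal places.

0.48

At the given values, Q_d = 48890 − 958(22.2) + 0.173(52300) − 416(42.5) = 18990.3.
∂Q_d/∂I = 0.173.
E = (0.173) × (52300/18990.3) = 0.4764…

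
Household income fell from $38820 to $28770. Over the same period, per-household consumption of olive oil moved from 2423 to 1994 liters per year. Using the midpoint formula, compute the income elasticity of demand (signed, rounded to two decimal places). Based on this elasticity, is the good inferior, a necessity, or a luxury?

0.65; necessity

%ΔQ = (1994 − 2423)/[( 2423 + 1994)/2] = -429/2208.5 = -0.194249…
%ΔIncome = (28770 − 38820)/[( 38820 + 28770)/2] = -10050/33795 = -0.297381…
E_income = (-429/2208.5) / (-10050/33795) = 0.6532…
0 < E_income < 1 ⇒ normal good, necessity.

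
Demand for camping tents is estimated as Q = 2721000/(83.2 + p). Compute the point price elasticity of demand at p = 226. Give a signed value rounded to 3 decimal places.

dQ/dp = −2721000/(83.2 + p)² = -28.461. At p = 226, Q = 8800.13.
Ed = (dQ/dp)·(p/Q) = (-28.461) × (226/8800.13) = -0.73091…

-0.731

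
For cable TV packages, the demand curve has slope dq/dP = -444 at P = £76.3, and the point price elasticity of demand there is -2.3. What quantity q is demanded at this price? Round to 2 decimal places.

14729.22

Ed = (dq/dP)·(P/q) ⇒ q = (dq/dP)·P/Ed = (-444)·76.3/(-2.3) = 14729.2173…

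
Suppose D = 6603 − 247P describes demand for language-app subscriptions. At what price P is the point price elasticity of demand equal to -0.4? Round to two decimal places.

7.64

Ed = −247P/(6603 − 247P). Set this equal to -0.4:
247P = 0.4·(6603 − 247P) ⇒ 247P(1 + 0.4) = 0.4·6603
P = 0.4·6603 / (247·1.4) = 7.6379…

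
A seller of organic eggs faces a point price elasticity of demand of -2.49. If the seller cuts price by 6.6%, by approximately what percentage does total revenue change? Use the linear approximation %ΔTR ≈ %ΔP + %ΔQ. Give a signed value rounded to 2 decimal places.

%ΔQ ≈ Ed × %ΔP = (-2.49) × (-6.6%) = +16.4340%
%ΔTR ≈ %ΔP + %ΔQ = (-6.6%) + (+16.4340%) = +9.8340%

+9.83%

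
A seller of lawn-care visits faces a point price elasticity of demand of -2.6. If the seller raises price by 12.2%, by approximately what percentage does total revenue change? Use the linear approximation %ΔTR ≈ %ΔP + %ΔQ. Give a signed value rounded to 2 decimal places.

-19.52%

%ΔQ ≈ Ed × %ΔP = (-2.6) × (+12.2%) = -31.7200%
%ΔTR ≈ %ΔP + %ΔQ = (+12.2%) + (-31.7200%) = -19.5200%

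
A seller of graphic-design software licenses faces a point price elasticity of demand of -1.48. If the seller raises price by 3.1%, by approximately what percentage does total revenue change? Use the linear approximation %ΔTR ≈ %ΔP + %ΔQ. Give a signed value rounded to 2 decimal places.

%ΔQ ≈ Ed × %ΔP = (-1.48) × (+3.1%) = -4.5880%
%ΔTR ≈ %ΔP + %ΔQ = (+3.1%) + (-4.5880%) = -1.4880%

-1.49%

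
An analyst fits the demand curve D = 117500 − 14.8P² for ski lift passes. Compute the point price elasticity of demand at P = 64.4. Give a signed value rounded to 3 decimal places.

dD/dP = −2·14.8·P = -1906.24. At P = 64.4, D = 56119.072.
Ed = (dD/dP)·(P/D) = (-1906.24) × (64.4/56119.072) = -2.18752…

-2.188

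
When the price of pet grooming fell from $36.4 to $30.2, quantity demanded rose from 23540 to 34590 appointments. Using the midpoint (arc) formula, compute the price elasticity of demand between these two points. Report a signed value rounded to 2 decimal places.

-2.04

%ΔQ = (34590 − 23540) / [(23540 + 34590)/2] = 11050/29065 = 0.380182…
%ΔP = (30.2 − 36.4) / [(36.4 + 30.2)/2] = -6.2/33.3 = -0.186186…
Arc Ed = %ΔQ / %ΔP = (11050/29065) / (-6.2/33.3) = -2.0419…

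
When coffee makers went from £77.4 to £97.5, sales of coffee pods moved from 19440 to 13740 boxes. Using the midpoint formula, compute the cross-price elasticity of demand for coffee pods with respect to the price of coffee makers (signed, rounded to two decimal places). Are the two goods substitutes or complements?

%ΔQ_{coffee pods} = (13740 − 19440)/avg = -5700/16590 = -0.343580…
%ΔP_{coffee makers} = (97.5 − 77.4)/avg = 20.1/87.45 = 0.229845…
E_cross = (-5700/16590) / (20.1/87.45) = -1.4948…
E_cross < 0 ⇒ the goods are complements.

-1.49; complements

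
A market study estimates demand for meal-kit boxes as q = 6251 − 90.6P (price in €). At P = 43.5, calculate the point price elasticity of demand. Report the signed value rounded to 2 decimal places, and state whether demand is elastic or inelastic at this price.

dq/dP = −90.6. At P = 43.5, q = 6251 − 90.6(43.5) = 2309.9.
Ed = (dq/dP)·(P/q) = −90.6 × (43.5/2309.9) = -1.7061…
|Ed| = 1.71 > 1, so demand is elastic.

-1.71; elastic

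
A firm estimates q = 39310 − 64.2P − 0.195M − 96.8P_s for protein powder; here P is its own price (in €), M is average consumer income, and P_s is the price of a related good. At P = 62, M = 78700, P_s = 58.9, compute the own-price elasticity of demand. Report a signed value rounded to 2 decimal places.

At the given values, q = 39310 − 64.2(62) − 0.195(78700) − 96.8(58.9) = 14281.58.
∂q/∂P = −64.2.
E = (-64.2) × (62/14281.58) = -0.2787…

-0.28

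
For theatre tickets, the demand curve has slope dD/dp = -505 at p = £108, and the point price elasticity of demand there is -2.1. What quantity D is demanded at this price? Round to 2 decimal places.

Ed = (dD/dp)·(p/D) ⇒ D = (dD/dp)·p/Ed = (-505)·108/(-2.1) = 25971.4285…

25971.43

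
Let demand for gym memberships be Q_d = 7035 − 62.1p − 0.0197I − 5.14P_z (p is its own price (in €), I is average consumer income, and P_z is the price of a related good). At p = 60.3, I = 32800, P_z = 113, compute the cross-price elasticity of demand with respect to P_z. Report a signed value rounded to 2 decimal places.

-0.28

At the given values, Q_d = 7035 − 62.1(60.3) − 0.0197(32800) − 5.14(113) = 2063.39.
∂Q_d/∂P_z = -5.14.
E = (-5.14) × (113/2063.39) = -0.2814…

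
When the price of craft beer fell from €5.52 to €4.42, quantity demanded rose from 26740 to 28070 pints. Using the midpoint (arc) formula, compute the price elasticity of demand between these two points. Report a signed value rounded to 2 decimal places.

-0.22

%ΔQ = (28070 − 26740) / [(26740 + 28070)/2] = 1330/27405 = 0.048531…
%ΔP = (4.42 − 5.52) / [(5.52 + 4.42)/2] = -1.1/4.97 = -0.221327…
Arc Ed = %ΔQ / %ΔP = (1330/27405) / (-1.1/4.97) = -0.2192…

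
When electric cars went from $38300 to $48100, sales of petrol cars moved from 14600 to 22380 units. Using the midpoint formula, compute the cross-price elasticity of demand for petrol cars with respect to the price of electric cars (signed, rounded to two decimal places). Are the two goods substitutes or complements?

1.85; substitutes

%ΔQ_{petrol cars} = (22380 − 14600)/avg = 7780/18490 = 0.420767…
%ΔP_{electric cars} = (48100 − 38300)/avg = 9800/43200 = 0.226851…
E_cross = (7780/18490) / (9800/43200) = 1.8548…
E_cross > 0 ⇒ the goods are substitutes.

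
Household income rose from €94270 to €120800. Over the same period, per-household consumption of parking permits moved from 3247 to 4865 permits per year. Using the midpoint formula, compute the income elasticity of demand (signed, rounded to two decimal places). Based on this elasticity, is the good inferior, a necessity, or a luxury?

1.62; luxury

%ΔQ = (4865 − 3247)/[( 3247 + 4865)/2] = 1618/4056 = 0.398915…
%ΔIncome = (120800 − 94270)/[( 94270 + 120800)/2] = 26530/107535 = 0.246710…
E_income = (1618/4056) / (26530/107535) = 1.6169…
E_income > 1 ⇒ normal good, luxury.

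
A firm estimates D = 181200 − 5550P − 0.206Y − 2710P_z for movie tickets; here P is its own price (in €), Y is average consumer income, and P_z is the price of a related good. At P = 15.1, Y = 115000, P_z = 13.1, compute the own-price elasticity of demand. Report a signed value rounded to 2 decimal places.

At the given values, D = 181200 − 5550(15.1) − 0.206(115000) − 2710(13.1) = 38204.
∂D/∂P = −5550.
E = (-5550) × (15.1/38204) = -2.1936…

-2.19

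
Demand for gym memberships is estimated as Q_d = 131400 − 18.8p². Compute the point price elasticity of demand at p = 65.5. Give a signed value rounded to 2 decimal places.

-3.18

dQ_d/dp = −2·18.8·p = -2462.8. At p = 65.5, Q_d = 50743.3.
Ed = (dQ_d/dp)·(p/Q_d) = (-2462.8) × (65.5/50743.3) = -3.1790…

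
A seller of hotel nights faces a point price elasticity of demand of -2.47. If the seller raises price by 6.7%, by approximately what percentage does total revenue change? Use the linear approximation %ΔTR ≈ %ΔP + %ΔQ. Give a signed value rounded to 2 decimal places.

-9.85%

%ΔQ ≈ Ed × %ΔP = (-2.47) × (+6.7%) = -16.5490%
%ΔTR ≈ %ΔP + %ΔQ = (+6.7%) + (-16.5490%) = -9.8490%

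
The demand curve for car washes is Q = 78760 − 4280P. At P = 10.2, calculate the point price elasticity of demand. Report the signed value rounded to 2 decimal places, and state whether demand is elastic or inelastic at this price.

-1.24; elastic

dQ/dP = −4280. At P = 10.2, Q = 78760 − 4280(10.2) = 35104.
Ed = (dQ/dP)·(P/Q) = −4280 × (10.2/35104) = -1.2436…
|Ed| = 1.24 > 1, so demand is elastic.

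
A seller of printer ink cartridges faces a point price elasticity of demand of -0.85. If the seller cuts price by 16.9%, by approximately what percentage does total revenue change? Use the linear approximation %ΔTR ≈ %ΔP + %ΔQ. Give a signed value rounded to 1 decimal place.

-2.5%

%ΔQ ≈ Ed × %ΔP = (-0.85) × (-16.9%) = +14.3650%
%ΔTR ≈ %ΔP + %ΔQ = (-16.9%) + (+14.3650%) = -2.5350%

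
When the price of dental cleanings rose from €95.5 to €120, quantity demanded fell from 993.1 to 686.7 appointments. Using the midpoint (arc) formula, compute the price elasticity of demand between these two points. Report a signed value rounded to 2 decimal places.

-1.60

%ΔQ = (686.7 − 993.1) / [(993.1 + 686.7)/2] = -306.4/839.9 = -0.364805…
%ΔP = (120 − 95.5) / [(95.5 + 120)/2] = 24.5/107.75 = 0.227378…
Arc Ed = %ΔQ / %ΔP = (-306.4/839.9) / (24.5/107.75) = -1.6043…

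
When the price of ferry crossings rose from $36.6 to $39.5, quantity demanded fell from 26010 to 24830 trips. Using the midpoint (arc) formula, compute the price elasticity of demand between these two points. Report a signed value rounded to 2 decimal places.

-0.61

%ΔQ = (24830 − 26010) / [(26010 + 24830)/2] = -1180/25420 = -0.046420…
%ΔP = (39.5 − 36.6) / [(36.6 + 39.5)/2] = 2.9/38.05 = 0.076215…
Arc Ed = %ΔQ / %ΔP = (-1180/25420) / (2.9/38.05) = -0.6090…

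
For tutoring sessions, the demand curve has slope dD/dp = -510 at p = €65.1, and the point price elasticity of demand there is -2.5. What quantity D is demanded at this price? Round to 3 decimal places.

Ed = (dD/dp)·(p/D) ⇒ D = (dD/dp)·p/Ed = (-510)·65.1/(-2.5) = 13280.4

13280.400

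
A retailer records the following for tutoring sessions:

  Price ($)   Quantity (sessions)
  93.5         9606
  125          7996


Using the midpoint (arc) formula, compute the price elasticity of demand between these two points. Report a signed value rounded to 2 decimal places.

%ΔQ = (7996 − 9606) / [(9606 + 7996)/2] = -1610/8801 = -0.182933…
%ΔP = (125 − 93.5) / [(93.5 + 125)/2] = 31.5/109.25 = 0.288329…
Arc Ed = %ΔQ / %ΔP = (-1610/8801) / (31.5/109.25) = -0.6344…

-0.63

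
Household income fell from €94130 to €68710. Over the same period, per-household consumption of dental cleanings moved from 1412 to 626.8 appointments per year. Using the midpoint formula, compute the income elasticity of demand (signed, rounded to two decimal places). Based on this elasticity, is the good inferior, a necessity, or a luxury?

%ΔQ = (626.8 − 1412)/[( 1412 + 626.8)/2] = -785.2/1019.4 = -0.770257…
%ΔIncome = (68710 − 94130)/[( 94130 + 68710)/2] = -25420/81420 = -0.312208…
E_income = (-785.2/1019.4) / (-25420/81420) = 2.4671…
E_income > 1 ⇒ normal good, luxury.

2.47; luxury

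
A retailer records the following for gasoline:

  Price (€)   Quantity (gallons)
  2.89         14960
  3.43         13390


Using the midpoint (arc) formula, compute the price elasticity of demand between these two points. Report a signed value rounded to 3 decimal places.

-0.648

%ΔQ = (13390 − 14960) / [(14960 + 13390)/2] = -1570/14175 = -0.110758…
%ΔP = (3.43 − 2.89) / [(2.89 + 3.43)/2] = 0.54/3.16 = 0.170886…
Arc Ed = %ΔQ / %ΔP = (-1570/14175) / (0.54/3.16) = -0.64814…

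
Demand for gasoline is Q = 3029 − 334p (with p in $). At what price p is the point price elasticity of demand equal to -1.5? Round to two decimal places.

Ed = −334p/(3029 − 334p). Set this equal to -1.5:
334p = 1.5·(3029 − 334p) ⇒ 334p(1 + 1.5) = 1.5·3029
p = 1.5·3029 / (334·2.5) = 5.4413…

5.44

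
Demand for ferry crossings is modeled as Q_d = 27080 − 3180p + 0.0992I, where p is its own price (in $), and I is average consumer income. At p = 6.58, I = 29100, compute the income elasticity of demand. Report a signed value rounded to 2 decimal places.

At the given values, Q_d = 27080 − 3180(6.58) + 0.0992(29100) = 9042.32.
∂Q_d/∂I = 0.0992.
E = (0.0992) × (29100/9042.32) = 0.3192…

0.32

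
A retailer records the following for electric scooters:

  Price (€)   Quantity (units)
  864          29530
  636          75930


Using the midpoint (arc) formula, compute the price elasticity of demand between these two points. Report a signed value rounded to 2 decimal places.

%ΔQ = (75930 − 29530) / [(29530 + 75930)/2] = 46400/52730 = 0.879954…
%ΔP = (636 − 864) / [(864 + 636)/2] = -228/750 = -0.304
Arc Ed = %ΔQ / %ΔP = (46400/52730) / (-228/750) = -2.8945…

-2.89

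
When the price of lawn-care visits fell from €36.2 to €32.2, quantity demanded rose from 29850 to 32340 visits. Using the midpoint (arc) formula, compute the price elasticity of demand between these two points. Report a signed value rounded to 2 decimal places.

%ΔQ = (32340 − 29850) / [(29850 + 32340)/2] = 2490/31095 = 0.080077…
%ΔP = (32.2 − 36.2) / [(36.2 + 32.2)/2] = -4/34.2 = -0.116959…
Arc Ed = %ΔQ / %ΔP = (2490/31095) / (-4/34.2) = -0.6846…

-0.68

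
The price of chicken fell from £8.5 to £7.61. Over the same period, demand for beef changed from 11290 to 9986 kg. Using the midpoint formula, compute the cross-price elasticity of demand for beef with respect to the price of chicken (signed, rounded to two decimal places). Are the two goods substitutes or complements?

1.11; substitutes

%ΔQ_{beef} = (9986 − 11290)/avg = -1304/10638 = -0.122579…
%ΔP_{chicken} = (7.61 − 8.5)/avg = -0.89/8.055 = -0.110490…
E_cross = (-1304/10638) / (-0.89/8.055) = 1.1094…
E_cross > 0 ⇒ the goods are substitutes.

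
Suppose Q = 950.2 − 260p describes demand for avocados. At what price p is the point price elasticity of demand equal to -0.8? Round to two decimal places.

1.62

Ed = −260p/(950.2 − 260p). Set this equal to -0.8:
260p = 0.8·(950.2 − 260p) ⇒ 260p(1 + 0.8) = 0.8·950.2
p = 0.8·950.2 / (260·1.8) = 1.6242…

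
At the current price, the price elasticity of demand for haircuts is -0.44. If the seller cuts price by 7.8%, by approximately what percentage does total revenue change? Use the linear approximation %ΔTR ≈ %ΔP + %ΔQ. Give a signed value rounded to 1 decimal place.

%ΔQ ≈ Ed × %ΔP = (-0.44) × (-7.8%) = +3.4320%
%ΔTR ≈ %ΔP + %ΔQ = (-7.8%) + (+3.4320%) = -4.3680%

-4.4%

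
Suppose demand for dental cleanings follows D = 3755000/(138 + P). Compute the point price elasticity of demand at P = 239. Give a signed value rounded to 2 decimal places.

-0.63

dD/dP = −3755000/(138 + P)² = -26.4197. At P = 239, D = 9960.21.
Ed = (dD/dP)·(P/D) = (-26.4197) × (239/9960.21) = -0.6339…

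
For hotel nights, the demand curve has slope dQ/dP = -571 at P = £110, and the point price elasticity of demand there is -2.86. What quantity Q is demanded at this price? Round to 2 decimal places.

21961.54

Ed = (dQ/dP)·(P/Q) ⇒ Q = (dQ/dP)·P/Ed = (-571)·110/(-2.86) = 21961.5384…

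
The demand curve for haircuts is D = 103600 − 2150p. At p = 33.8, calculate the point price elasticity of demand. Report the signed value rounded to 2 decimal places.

-2.35

dD/dp = −2150. At p = 33.8, D = 103600 − 2150(33.8) = 30930.
Ed = (dD/dp)·(p/D) = −2150 × (33.8/30930) = -2.3494…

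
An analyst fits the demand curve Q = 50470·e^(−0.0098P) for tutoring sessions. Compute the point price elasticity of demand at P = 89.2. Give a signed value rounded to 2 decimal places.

-0.87

dQ/dP = −0.0098·Q = -206.356. At P = 89.2, Q = 21056.7.
Ed = (dQ/dP)·(P/Q) = (-206.356) × (89.2/21056.7) = -0.8741…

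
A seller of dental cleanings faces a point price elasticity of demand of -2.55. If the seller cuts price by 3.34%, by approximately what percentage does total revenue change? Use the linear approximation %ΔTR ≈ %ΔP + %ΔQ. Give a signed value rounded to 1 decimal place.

%ΔQ ≈ Ed × %ΔP = (-2.55) × (-3.34%) = +8.5170%
%ΔTR ≈ %ΔP + %ΔQ = (-3.34%) + (+8.5170%) = +5.1770%

+5.2%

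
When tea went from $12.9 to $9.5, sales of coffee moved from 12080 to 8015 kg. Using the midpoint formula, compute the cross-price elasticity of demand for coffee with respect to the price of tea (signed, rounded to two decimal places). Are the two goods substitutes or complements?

1.33; substitutes

%ΔQ_{coffee} = (8015 − 12080)/avg = -4065/10047.5 = -0.404578…
%ΔP_{tea} = (9.5 − 12.9)/avg = -3.4/11.2 = -0.303571…
E_cross = (-4065/10047.5) / (-3.4/11.2) = 1.3327…
E_cross > 0 ⇒ the goods are substitutes.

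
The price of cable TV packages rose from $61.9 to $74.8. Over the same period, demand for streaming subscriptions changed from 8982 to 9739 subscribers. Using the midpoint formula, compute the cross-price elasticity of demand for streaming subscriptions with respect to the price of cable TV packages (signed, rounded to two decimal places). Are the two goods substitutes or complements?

%ΔQ_{streaming subscriptions} = (9739 − 8982)/avg = 757/9360.5 = 0.080871…
%ΔP_{cable TV packages} = (74.8 − 61.9)/avg = 12.9/68.35 = 0.188734…
E_cross = (757/9360.5) / (12.9/68.35) = 0.4284…
E_cross > 0 ⇒ the goods are substitutes.

0.43; substitutes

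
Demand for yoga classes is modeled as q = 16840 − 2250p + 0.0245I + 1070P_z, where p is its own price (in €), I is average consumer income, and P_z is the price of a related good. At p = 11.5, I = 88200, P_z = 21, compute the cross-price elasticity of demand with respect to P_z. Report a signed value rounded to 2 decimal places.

1.44

At the given values, q = 16840 − 2250(11.5) + 0.0245(88200) + 1070(21) = 15595.9.
∂q/∂P_z = 1070.
E = (1070) × (21/15595.9) = 1.4407…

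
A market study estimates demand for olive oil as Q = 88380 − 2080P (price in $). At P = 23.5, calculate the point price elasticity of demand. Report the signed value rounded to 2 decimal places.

dQ/dP = −2080. At P = 23.5, Q = 88380 − 2080(23.5) = 39500.
Ed = (dQ/dP)·(P/Q) = −2080 × (23.5/39500) = -1.2374…

-1.24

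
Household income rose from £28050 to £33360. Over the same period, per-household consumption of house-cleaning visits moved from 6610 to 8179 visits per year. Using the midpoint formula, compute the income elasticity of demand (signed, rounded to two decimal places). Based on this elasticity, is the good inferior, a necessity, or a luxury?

1.23; luxury

%ΔQ = (8179 − 6610)/[( 6610 + 8179)/2] = 1569/7394.5 = 0.212184…
%ΔIncome = (33360 − 28050)/[( 28050 + 33360)/2] = 5310/30705 = 0.172936…
E_income = (1569/7394.5) / (5310/30705) = 1.2269…
E_income > 1 ⇒ normal good, luxury.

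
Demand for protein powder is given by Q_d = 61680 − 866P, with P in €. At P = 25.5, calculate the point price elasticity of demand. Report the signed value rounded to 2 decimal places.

-0.56

dQ_d/dP = −866. At P = 25.5, Q_d = 61680 − 866(25.5) = 39597.
Ed = (dQ_d/dP)·(P/Q_d) = −866 × (25.5/39597) = -0.5576…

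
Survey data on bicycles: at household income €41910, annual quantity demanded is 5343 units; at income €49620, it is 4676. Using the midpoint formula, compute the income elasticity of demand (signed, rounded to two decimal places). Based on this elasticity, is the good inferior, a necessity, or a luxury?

-0.79; inferior

%ΔQ = (4676 − 5343)/[( 5343 + 4676)/2] = -667/5009.5 = -0.133147…
%ΔIncome = (49620 − 41910)/[( 41910 + 49620)/2] = 7710/45765 = 0.168469…
E_income = (-667/5009.5) / (7710/45765) = -0.7903…
E_income < 0 ⇒ inferior good.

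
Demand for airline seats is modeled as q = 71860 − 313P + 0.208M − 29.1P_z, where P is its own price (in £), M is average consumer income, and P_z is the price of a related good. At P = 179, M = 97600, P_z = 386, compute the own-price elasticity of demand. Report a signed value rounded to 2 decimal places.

At the given values, q = 71860 − 313(179) + 0.208(97600) − 29.1(386) = 24901.2.
∂q/∂P = −313.
E = (-313) × (179/24901.2) = -2.2499…

-2.25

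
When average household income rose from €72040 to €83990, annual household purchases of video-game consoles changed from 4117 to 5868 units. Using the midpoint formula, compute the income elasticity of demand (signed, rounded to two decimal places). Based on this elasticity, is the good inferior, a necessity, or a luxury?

2.29; luxury

%ΔQ = (5868 − 4117)/[( 4117 + 5868)/2] = 1751/4992.5 = 0.350726…
%ΔIncome = (83990 − 72040)/[( 72040 + 83990)/2] = 11950/78015 = 0.153175…
E_income = (1751/4992.5) / (11950/78015) = 2.2896…
E_income > 1 ⇒ normal good, luxury.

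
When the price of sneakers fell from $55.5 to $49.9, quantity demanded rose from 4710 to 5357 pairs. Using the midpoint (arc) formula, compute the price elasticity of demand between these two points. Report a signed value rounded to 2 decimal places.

-1.21

%ΔQ = (5357 − 4710) / [(4710 + 5357)/2] = 647/5033.5 = 0.128538…
%ΔP = (49.9 − 55.5) / [(55.5 + 49.9)/2] = -5.6/52.7 = -0.106261…
Arc Ed = %ΔQ / %ΔP = (647/5033.5) / (-5.6/52.7) = -1.2096…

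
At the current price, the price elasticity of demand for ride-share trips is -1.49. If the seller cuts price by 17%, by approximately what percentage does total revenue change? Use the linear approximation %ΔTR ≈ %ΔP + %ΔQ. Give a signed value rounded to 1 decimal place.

%ΔQ ≈ Ed × %ΔP = (-1.49) × (-17%) = +25.3300%
%ΔTR ≈ %ΔP + %ΔQ = (-17%) + (+25.3300%) = +8.3300%

+8.3%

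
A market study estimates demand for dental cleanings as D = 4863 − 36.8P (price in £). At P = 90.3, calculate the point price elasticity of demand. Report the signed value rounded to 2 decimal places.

dD/dP = −36.8. At P = 90.3, D = 4863 − 36.8(90.3) = 1539.96.
Ed = (dD/dP)·(P/D) = −36.8 × (90.3/1539.96) = -2.1578…

-2.16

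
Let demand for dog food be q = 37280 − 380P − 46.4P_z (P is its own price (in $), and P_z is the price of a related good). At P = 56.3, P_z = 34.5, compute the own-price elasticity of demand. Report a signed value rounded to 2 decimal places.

-1.50

At the given values, q = 37280 − 380(56.3) − 46.4(34.5) = 14285.2.
∂q/∂P = −380.
E = (-380) × (56.3/14285.2) = -1.4976…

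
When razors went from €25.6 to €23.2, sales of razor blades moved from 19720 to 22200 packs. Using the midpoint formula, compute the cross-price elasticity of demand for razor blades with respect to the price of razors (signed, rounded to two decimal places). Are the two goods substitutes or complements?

%ΔQ_{razor blades} = (22200 − 19720)/avg = 2480/20960 = 0.118320…
%ΔP_{razors} = (23.2 − 25.6)/avg = -2.4/24.4 = -0.098360…
E_cross = (2480/20960) / (-2.4/24.4) = -1.2029…
E_cross < 0 ⇒ the goods are complements.

-1.20; complements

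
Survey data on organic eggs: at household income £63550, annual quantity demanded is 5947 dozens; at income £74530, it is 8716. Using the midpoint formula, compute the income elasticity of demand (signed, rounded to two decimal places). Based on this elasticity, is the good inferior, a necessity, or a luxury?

%ΔQ = (8716 − 5947)/[( 5947 + 8716)/2] = 2769/7331.5 = 0.377685…
%ΔIncome = (74530 − 63550)/[( 63550 + 74530)/2] = 10980/69040 = 0.159038…
E_income = (2769/7331.5) / (10980/69040) = 2.3748…
E_income > 1 ⇒ normal good, luxury.

2.37; luxury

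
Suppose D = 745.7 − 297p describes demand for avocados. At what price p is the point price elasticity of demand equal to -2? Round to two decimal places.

1.67

Ed = −297p/(745.7 − 297p). Set this equal to -2:
297p = 2·(745.7 − 297p) ⇒ 297p(1 + 2) = 2·745.7
p = 2·745.7 / (297·3) = 1.6738…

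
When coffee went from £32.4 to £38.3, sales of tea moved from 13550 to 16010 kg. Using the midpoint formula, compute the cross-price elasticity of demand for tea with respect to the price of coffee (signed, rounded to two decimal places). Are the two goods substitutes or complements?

%ΔQ_{tea} = (16010 − 13550)/avg = 2460/14780 = 0.166441…
%ΔP_{coffee} = (38.3 − 32.4)/avg = 5.9/35.35 = 0.166902…
E_cross = (2460/14780) / (5.9/35.35) = 0.9972…
E_cross > 0 ⇒ the goods are substitutes.

1.00; substitutes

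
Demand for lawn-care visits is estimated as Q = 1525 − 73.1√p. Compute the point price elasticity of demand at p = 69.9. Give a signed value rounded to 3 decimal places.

-0.334

dQ/dp = −73.1/(2√p) = -4.37168. At p = 69.9, Q = 913.839.
Ed = (dQ/dp)·(p/Q) = (-4.37168) × (69.9/913.839) = -0.33439…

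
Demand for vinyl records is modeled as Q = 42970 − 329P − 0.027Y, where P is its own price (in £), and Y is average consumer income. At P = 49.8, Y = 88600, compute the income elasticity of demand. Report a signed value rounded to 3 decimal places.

-0.099

At the given values, Q = 42970 − 329(49.8) − 0.027(88600) = 24193.6.
∂Q/∂Y = -0.027.
E = (-0.027) × (88600/24193.6) = -0.09887…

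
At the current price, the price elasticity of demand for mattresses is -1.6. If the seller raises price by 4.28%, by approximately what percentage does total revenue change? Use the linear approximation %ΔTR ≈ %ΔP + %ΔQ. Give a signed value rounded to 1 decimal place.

-2.6%

%ΔQ ≈ Ed × %ΔP = (-1.6) × (+4.28%) = -6.8480%
%ΔTR ≈ %ΔP + %ΔQ = (+4.28%) + (-6.8480%) = -2.5680%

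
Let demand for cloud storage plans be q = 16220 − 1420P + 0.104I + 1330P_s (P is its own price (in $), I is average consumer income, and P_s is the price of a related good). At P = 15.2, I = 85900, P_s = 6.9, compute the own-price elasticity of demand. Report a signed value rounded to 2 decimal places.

At the given values, q = 16220 − 1420(15.2) + 0.104(85900) + 1330(6.9) = 12746.6.
∂q/∂P = −1420.
E = (-1420) × (15.2/12746.6) = -1.6933…

-1.69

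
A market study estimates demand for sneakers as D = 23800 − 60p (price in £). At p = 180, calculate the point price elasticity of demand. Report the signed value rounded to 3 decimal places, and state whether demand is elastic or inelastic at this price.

-0.831; inelastic

dD/dp = −60. At p = 180, D = 23800 − 60(180) = 13000.
Ed = (dD/dp)·(p/D) = −60 × (180/13000) = -0.83076…
|Ed| = 0.831 < 1, so demand is inelastic.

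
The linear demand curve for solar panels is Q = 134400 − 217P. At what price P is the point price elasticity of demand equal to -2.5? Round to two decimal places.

Ed = −217P/(134400 − 217P). Set this equal to -2.5:
217P = 2.5·(134400 − 217P) ⇒ 217P(1 + 2.5) = 2.5·134400
P = 2.5·134400 / (217·3.5) = 442.3963…

442.40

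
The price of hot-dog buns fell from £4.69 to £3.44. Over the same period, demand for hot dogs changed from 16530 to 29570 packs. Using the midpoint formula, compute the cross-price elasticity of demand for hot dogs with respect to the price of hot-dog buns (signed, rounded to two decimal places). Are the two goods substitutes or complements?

%ΔQ_{hot dogs} = (29570 − 16530)/avg = 13040/23050 = 0.565726…
%ΔP_{hot-dog buns} = (3.44 − 4.69)/avg = -1.25/4.065 = -0.307503…
E_cross = (13040/23050) / (-1.25/4.065) = -1.8397…
E_cross < 0 ⇒ the goods are complements.

-1.84; complements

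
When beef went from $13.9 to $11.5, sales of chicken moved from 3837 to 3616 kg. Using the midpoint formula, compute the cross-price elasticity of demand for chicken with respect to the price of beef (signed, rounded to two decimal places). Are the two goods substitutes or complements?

%ΔQ_{chicken} = (3616 − 3837)/avg = -221/3726.5 = -0.059304…
%ΔP_{beef} = (11.5 − 13.9)/avg = -2.4/12.7 = -0.188976…
E_cross = (-221/3726.5) / (-2.4/12.7) = 0.3138…
E_cross > 0 ⇒ the goods are substitutes.

0.31; substitutes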